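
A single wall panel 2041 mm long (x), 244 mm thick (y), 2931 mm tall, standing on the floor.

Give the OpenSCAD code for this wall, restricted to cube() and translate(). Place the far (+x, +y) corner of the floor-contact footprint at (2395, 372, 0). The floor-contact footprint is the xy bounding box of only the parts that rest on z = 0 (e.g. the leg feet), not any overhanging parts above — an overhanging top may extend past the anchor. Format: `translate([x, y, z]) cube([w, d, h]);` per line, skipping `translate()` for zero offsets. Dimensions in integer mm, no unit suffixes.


translate([354, 128, 0]) cube([2041, 244, 2931]);


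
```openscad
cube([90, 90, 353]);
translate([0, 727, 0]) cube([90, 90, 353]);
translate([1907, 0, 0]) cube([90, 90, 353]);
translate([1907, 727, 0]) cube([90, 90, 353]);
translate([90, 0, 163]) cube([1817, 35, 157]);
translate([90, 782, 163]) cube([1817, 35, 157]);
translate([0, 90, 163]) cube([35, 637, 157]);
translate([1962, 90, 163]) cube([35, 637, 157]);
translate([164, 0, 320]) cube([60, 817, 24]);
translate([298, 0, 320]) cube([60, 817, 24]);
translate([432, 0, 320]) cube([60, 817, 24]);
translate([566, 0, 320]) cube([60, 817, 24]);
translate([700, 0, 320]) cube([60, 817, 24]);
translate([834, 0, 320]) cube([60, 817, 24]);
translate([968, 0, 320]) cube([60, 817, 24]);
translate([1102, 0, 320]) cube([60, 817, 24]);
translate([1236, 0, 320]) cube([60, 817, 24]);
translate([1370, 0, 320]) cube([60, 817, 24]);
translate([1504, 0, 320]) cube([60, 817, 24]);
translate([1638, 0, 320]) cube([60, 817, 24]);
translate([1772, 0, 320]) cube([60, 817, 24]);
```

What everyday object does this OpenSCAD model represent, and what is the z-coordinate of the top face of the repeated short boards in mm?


A bed frame. The slat-top height is 344 mm.

Four posts, four rails, and a row of slats — a bed frame. Slats sit on the rails at z = 163 + 157 = 320; with slat thickness 24, the top is 344 mm.


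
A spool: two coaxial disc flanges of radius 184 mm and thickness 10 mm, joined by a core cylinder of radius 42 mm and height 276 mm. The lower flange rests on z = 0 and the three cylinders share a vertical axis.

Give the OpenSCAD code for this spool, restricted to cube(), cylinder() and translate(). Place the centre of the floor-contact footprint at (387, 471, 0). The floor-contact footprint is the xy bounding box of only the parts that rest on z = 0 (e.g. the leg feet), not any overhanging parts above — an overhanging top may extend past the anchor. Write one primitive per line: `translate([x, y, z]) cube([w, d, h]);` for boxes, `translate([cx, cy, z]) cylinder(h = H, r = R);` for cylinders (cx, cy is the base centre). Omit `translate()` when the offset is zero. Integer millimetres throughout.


translate([387, 471, 0]) cylinder(h = 10, r = 184);
translate([387, 471, 10]) cylinder(h = 276, r = 42);
translate([387, 471, 286]) cylinder(h = 10, r = 184);


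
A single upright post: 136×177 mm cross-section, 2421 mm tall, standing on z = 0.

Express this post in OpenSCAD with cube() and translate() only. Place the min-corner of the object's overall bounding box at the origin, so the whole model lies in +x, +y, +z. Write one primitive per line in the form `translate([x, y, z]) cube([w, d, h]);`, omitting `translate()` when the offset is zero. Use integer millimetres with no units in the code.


cube([136, 177, 2421]);


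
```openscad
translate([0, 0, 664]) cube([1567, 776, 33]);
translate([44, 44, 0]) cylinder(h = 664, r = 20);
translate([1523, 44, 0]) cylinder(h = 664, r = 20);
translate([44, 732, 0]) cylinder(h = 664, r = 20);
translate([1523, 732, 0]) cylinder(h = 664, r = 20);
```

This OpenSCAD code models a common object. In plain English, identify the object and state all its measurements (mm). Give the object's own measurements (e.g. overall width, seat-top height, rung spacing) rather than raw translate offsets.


A rectangular dining table. The top is 1567×776×33 mm with its upper surface at z = 697 mm. It stands on four round legs of 40 mm diameter, each leg's bounding box inset 24 mm from the nearest pair of top edges, running from the floor to the underside of the top.


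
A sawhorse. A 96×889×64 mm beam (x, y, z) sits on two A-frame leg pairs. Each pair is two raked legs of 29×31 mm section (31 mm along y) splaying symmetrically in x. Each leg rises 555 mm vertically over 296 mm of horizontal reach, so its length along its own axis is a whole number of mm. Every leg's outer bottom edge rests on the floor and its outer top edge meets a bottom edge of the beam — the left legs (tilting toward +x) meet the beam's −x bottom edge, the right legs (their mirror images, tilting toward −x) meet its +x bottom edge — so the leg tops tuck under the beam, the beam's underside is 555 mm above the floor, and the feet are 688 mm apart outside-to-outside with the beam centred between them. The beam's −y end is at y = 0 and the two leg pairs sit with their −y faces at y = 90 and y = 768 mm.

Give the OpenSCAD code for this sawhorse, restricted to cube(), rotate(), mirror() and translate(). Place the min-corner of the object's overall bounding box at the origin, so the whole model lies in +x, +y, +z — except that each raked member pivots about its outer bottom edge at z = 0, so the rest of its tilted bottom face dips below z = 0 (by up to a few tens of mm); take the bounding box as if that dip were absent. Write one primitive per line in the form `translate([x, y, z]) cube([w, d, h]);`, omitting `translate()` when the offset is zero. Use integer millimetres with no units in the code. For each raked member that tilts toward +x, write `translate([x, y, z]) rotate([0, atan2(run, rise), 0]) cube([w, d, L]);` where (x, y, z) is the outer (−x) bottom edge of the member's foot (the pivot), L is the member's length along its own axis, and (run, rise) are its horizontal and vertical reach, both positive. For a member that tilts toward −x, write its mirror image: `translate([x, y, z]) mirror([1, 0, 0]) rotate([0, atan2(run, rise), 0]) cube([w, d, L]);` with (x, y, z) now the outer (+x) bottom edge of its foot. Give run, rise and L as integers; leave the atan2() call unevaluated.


translate([296, 0, 555]) cube([96, 889, 64]);
translate([0, 90, 0]) rotate([0, atan2(296, 555), 0]) cube([29, 31, 629]);
translate([688, 90, 0]) mirror([1, 0, 0]) rotate([0, atan2(296, 555), 0]) cube([29, 31, 629]);
translate([0, 768, 0]) rotate([0, atan2(296, 555), 0]) cube([29, 31, 629]);
translate([688, 768, 0]) mirror([1, 0, 0]) rotate([0, atan2(296, 555), 0]) cube([29, 31, 629]);


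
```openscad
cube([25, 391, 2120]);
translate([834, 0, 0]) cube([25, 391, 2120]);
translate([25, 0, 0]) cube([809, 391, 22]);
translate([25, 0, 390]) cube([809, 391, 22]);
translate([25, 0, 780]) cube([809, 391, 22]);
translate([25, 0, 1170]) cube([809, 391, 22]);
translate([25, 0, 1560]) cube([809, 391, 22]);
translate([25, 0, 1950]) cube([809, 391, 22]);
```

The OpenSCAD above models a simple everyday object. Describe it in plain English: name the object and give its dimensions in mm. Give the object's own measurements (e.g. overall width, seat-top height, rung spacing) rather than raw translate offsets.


An open bookshelf. Two side panels, each 25 mm thick, 391 mm deep and 2120 mm tall, stand 859 mm apart (outside-to-outside). Between them sit 6 shelves, each 22 mm thick and 391 mm deep, spanning the full gap between the sides. The bottom shelf rests on the floor (its underside at z = 0) and the clear gap between one shelf's top and the next shelf's underside is 368 mm.


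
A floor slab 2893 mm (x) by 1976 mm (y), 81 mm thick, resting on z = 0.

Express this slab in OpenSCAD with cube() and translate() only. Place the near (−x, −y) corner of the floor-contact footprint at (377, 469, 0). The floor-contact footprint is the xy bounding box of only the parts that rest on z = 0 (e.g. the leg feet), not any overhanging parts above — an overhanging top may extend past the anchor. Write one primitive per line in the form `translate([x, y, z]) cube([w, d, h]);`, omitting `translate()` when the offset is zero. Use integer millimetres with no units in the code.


translate([377, 469, 0]) cube([2893, 1976, 81]);


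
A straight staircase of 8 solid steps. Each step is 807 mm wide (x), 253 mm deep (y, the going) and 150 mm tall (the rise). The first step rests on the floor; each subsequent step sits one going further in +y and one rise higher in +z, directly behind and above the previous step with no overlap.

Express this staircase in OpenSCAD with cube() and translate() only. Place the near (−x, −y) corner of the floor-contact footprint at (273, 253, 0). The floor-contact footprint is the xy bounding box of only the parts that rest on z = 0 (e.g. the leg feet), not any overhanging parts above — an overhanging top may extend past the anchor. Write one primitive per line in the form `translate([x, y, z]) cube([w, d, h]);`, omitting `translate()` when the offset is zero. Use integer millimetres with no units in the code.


translate([273, 253, 0]) cube([807, 253, 150]);
translate([273, 506, 150]) cube([807, 253, 150]);
translate([273, 759, 300]) cube([807, 253, 150]);
translate([273, 1012, 450]) cube([807, 253, 150]);
translate([273, 1265, 600]) cube([807, 253, 150]);
translate([273, 1518, 750]) cube([807, 253, 150]);
translate([273, 1771, 900]) cube([807, 253, 150]);
translate([273, 2024, 1050]) cube([807, 253, 150]);


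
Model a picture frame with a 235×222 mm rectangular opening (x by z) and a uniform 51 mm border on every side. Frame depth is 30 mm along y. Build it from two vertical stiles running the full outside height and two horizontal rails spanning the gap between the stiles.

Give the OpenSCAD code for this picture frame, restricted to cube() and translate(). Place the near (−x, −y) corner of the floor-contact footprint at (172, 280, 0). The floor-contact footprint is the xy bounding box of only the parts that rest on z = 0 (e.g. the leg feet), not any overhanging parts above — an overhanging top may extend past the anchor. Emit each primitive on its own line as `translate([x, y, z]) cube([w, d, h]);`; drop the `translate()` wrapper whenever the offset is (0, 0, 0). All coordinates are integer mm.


translate([172, 280, 0]) cube([51, 30, 324]);
translate([458, 280, 0]) cube([51, 30, 324]);
translate([223, 280, 0]) cube([235, 30, 51]);
translate([223, 280, 273]) cube([235, 30, 51]);


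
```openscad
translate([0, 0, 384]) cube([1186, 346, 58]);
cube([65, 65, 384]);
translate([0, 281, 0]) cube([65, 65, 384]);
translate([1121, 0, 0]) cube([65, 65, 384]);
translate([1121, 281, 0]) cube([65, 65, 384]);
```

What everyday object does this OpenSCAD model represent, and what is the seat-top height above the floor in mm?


A bench. The seat-top height is 442 mm.

A long slab on four corner posts — a bench. The slab sits at z = 384 with thickness 58, so the top is 384 + 58 = 442 mm.


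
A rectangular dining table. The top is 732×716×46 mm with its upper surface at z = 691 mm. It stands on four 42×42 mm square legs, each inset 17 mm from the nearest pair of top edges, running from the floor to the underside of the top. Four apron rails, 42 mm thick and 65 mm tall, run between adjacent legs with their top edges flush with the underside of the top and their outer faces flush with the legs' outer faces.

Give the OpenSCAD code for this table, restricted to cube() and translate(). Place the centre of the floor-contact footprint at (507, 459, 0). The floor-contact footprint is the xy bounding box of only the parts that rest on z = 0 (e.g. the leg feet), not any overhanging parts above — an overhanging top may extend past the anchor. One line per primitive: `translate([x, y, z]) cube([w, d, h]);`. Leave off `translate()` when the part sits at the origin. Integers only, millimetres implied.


translate([141, 101, 645]) cube([732, 716, 46]);
translate([158, 118, 0]) cube([42, 42, 645]);
translate([814, 118, 0]) cube([42, 42, 645]);
translate([158, 758, 0]) cube([42, 42, 645]);
translate([814, 758, 0]) cube([42, 42, 645]);
translate([200, 118, 580]) cube([614, 42, 65]);
translate([200, 758, 580]) cube([614, 42, 65]);
translate([158, 160, 580]) cube([42, 598, 65]);
translate([814, 160, 580]) cube([42, 598, 65]);


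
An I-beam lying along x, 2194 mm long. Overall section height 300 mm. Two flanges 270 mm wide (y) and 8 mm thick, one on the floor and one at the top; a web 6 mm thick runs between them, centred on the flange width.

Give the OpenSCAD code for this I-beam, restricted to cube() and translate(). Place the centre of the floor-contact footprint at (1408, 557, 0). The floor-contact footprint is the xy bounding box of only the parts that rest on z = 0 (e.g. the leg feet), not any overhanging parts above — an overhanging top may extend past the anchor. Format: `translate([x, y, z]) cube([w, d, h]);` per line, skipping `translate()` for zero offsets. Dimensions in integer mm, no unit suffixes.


translate([311, 422, 0]) cube([2194, 270, 8]);
translate([311, 554, 8]) cube([2194, 6, 284]);
translate([311, 422, 292]) cube([2194, 270, 8]);


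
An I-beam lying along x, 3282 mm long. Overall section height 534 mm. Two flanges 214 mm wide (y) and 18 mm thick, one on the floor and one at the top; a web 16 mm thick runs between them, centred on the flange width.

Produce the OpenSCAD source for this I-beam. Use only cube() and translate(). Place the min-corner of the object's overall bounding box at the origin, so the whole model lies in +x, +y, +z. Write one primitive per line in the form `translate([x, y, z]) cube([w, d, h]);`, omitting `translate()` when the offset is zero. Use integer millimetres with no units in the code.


cube([3282, 214, 18]);
translate([0, 99, 18]) cube([3282, 16, 498]);
translate([0, 0, 516]) cube([3282, 214, 18]);


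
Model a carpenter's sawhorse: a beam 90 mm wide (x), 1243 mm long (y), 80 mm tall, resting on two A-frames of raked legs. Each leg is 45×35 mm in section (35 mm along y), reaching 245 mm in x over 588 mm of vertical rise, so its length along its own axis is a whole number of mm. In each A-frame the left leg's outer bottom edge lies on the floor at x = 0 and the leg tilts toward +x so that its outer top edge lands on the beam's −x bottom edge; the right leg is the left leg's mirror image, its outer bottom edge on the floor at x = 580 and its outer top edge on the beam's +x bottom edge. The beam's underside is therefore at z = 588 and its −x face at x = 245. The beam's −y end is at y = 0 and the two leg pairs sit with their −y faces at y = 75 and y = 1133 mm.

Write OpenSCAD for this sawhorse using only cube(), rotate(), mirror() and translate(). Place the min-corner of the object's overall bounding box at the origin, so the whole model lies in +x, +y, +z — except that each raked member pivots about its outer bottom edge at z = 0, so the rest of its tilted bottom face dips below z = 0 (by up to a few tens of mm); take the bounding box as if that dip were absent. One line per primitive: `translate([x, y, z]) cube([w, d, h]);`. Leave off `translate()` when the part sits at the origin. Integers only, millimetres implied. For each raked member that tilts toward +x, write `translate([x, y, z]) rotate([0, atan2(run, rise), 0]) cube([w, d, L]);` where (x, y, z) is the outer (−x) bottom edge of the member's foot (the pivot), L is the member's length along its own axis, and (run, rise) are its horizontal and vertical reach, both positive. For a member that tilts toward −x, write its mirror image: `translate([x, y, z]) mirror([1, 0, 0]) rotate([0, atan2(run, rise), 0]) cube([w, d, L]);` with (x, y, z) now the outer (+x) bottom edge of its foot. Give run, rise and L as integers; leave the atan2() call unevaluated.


translate([245, 0, 588]) cube([90, 1243, 80]);
translate([0, 75, 0]) rotate([0, atan2(245, 588), 0]) cube([45, 35, 637]);
translate([580, 75, 0]) mirror([1, 0, 0]) rotate([0, atan2(245, 588), 0]) cube([45, 35, 637]);
translate([0, 1133, 0]) rotate([0, atan2(245, 588), 0]) cube([45, 35, 637]);
translate([580, 1133, 0]) mirror([1, 0, 0]) rotate([0, atan2(245, 588), 0]) cube([45, 35, 637]);


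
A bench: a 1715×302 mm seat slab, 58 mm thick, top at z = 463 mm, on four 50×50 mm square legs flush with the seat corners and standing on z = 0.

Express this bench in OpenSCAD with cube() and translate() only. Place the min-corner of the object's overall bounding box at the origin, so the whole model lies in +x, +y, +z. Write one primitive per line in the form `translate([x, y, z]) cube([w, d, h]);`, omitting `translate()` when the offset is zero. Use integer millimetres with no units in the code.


translate([0, 0, 405]) cube([1715, 302, 58]);
cube([50, 50, 405]);
translate([0, 252, 0]) cube([50, 50, 405]);
translate([1665, 0, 0]) cube([50, 50, 405]);
translate([1665, 252, 0]) cube([50, 50, 405]);


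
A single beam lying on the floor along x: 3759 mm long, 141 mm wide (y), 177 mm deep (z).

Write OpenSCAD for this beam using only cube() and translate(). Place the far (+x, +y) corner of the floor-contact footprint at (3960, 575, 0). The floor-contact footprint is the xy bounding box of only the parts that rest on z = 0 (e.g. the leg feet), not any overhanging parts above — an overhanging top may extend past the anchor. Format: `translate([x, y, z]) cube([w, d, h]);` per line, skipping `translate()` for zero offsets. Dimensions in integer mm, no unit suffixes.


translate([201, 434, 0]) cube([3759, 141, 177]);


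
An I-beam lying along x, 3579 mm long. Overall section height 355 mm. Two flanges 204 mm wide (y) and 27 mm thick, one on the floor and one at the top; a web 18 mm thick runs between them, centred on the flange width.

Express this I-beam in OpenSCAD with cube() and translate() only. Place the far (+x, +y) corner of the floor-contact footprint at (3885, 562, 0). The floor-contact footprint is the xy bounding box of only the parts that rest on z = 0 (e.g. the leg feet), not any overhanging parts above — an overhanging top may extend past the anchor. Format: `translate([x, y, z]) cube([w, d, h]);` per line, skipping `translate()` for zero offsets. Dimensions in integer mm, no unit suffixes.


translate([306, 358, 0]) cube([3579, 204, 27]);
translate([306, 451, 27]) cube([3579, 18, 301]);
translate([306, 358, 328]) cube([3579, 204, 27]);


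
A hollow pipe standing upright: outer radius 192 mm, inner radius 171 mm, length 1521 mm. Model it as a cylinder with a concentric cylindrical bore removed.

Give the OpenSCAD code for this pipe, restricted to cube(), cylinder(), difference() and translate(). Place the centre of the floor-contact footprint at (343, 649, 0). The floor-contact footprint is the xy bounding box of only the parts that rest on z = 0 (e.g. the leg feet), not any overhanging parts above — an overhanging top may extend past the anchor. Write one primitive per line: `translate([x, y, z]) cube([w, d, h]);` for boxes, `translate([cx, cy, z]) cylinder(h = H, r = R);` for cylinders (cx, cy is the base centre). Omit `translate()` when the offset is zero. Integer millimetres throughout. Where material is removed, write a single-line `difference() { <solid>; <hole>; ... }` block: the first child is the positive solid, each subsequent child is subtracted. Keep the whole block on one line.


difference() { translate([343, 649, 0]) cylinder(h = 1521, r = 192); translate([343, 649, 0]) cylinder(h = 1521, r = 171); }


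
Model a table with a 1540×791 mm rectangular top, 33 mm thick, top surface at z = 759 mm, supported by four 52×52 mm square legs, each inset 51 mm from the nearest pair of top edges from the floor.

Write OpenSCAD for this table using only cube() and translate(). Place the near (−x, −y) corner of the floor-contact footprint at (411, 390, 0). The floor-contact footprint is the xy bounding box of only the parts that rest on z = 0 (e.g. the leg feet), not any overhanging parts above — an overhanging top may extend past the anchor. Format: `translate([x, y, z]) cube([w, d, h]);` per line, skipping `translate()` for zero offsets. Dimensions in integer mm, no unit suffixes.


translate([360, 339, 726]) cube([1540, 791, 33]);
translate([411, 390, 0]) cube([52, 52, 726]);
translate([1797, 390, 0]) cube([52, 52, 726]);
translate([411, 1027, 0]) cube([52, 52, 726]);
translate([1797, 1027, 0]) cube([52, 52, 726]);


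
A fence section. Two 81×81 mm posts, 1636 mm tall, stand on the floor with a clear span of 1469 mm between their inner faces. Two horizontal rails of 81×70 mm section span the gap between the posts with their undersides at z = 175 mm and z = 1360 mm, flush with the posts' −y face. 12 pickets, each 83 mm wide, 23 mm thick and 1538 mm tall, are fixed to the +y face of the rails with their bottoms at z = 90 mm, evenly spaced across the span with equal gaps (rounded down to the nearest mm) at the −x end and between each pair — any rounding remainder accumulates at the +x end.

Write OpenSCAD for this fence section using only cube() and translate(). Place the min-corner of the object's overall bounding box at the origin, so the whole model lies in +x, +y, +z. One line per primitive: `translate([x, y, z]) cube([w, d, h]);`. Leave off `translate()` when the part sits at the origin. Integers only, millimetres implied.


cube([81, 81, 1636]);
translate([1550, 0, 0]) cube([81, 81, 1636]);
translate([81, 0, 175]) cube([1469, 81, 70]);
translate([81, 0, 1360]) cube([1469, 81, 70]);
translate([117, 81, 90]) cube([83, 23, 1538]);
translate([236, 81, 90]) cube([83, 23, 1538]);
translate([355, 81, 90]) cube([83, 23, 1538]);
translate([474, 81, 90]) cube([83, 23, 1538]);
translate([593, 81, 90]) cube([83, 23, 1538]);
translate([712, 81, 90]) cube([83, 23, 1538]);
translate([831, 81, 90]) cube([83, 23, 1538]);
translate([950, 81, 90]) cube([83, 23, 1538]);
translate([1069, 81, 90]) cube([83, 23, 1538]);
translate([1188, 81, 90]) cube([83, 23, 1538]);
translate([1307, 81, 90]) cube([83, 23, 1538]);
translate([1426, 81, 90]) cube([83, 23, 1538]);


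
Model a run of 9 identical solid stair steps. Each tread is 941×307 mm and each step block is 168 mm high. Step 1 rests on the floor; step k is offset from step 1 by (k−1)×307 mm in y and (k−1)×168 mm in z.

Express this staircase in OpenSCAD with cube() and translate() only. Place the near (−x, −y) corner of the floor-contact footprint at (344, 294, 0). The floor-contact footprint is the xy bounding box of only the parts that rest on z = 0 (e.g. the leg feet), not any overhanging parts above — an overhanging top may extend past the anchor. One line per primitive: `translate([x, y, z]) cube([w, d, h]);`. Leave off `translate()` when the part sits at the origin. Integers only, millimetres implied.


translate([344, 294, 0]) cube([941, 307, 168]);
translate([344, 601, 168]) cube([941, 307, 168]);
translate([344, 908, 336]) cube([941, 307, 168]);
translate([344, 1215, 504]) cube([941, 307, 168]);
translate([344, 1522, 672]) cube([941, 307, 168]);
translate([344, 1829, 840]) cube([941, 307, 168]);
translate([344, 2136, 1008]) cube([941, 307, 168]);
translate([344, 2443, 1176]) cube([941, 307, 168]);
translate([344, 2750, 1344]) cube([941, 307, 168]);


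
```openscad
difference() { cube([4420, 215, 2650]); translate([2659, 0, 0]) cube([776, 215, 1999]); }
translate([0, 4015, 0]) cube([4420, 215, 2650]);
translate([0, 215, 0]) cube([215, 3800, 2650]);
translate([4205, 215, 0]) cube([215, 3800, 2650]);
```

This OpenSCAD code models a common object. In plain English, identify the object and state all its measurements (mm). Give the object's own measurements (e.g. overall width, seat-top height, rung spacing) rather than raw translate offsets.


A single room: four walls, each 2650 mm tall and 215 mm thick, enclosing an outside footprint 4420×4230 mm (x × y), no floor or roof. The front and back walls (−y and +y sides) run the full x-width; the side walls fit between their inner faces. A door opening 776 mm wide and 1999 mm tall is cut through the front wall from the floor up, its −x edge 2659 mm from the wall's −x end.


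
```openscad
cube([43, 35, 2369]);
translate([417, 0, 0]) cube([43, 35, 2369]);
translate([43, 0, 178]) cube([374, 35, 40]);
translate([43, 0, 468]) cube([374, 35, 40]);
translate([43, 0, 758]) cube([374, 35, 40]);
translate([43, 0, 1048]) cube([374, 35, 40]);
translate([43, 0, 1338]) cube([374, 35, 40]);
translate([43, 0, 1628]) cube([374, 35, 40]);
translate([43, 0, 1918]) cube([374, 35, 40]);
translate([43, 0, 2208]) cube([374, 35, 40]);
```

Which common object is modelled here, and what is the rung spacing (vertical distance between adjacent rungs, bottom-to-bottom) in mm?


A ladder. The rung spacing is 290 mm.

Two tall 43×35 posts with 8 short bars between them — a ladder. Adjacent rungs sit at z = 178 and z = 468, so the spacing is 468 − 178 = 290 mm.


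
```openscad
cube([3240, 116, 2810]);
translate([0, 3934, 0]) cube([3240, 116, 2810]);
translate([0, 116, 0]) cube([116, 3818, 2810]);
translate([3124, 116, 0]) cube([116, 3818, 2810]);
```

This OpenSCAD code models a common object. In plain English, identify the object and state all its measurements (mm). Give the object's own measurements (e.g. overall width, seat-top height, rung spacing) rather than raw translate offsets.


The wall frame of a small rectangular building: four walls, each 2810 mm tall and 116 mm thick, enclosing a footprint 3240 mm (x) by 4050 mm (y) outside-to-outside, with no floor or roof. The front and back walls (the −y and +y sides) span the full width; the two side walls fit between them.


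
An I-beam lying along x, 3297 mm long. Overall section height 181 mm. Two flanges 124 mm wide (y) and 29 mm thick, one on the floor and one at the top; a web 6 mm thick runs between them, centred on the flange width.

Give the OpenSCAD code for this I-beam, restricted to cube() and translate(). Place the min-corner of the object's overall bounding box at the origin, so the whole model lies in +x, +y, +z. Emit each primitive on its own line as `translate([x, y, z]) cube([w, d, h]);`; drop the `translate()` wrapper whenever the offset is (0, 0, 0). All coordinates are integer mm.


cube([3297, 124, 29]);
translate([0, 59, 29]) cube([3297, 6, 123]);
translate([0, 0, 152]) cube([3297, 124, 29]);


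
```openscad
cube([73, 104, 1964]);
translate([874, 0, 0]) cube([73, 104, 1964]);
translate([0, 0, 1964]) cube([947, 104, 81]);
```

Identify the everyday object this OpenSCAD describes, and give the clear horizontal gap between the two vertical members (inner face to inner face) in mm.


A door frame. The clear opening width is 801 mm.

Two 1964 mm tall posts with a header on top — a door frame. The left jamb is 73 mm wide at x = 0; the right jamb starts at x = 874. The clear opening is 874 − 73 = 801 mm.


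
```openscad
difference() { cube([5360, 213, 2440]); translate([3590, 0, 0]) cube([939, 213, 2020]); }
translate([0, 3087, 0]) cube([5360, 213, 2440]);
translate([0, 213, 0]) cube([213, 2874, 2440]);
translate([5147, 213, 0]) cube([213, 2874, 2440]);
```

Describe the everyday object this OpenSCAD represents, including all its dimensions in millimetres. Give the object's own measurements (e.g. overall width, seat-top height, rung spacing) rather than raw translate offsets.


A single room: four walls, each 2440 mm tall and 213 mm thick, enclosing an outside footprint 5360×3300 mm (x × y), no floor or roof. The front and back walls (−y and +y sides) run the full x-width; the side walls fit between their inner faces. A door opening 939 mm wide and 2020 mm tall is cut through the front wall from the floor up, its −x edge 3590 mm from the wall's −x end.


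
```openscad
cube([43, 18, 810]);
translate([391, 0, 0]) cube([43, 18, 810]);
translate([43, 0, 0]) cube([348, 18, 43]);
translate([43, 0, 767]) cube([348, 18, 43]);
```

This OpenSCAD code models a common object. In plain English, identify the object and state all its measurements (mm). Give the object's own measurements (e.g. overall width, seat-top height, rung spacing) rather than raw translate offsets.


A rectangular picture frame lying in the x–z plane (depth along y). The opening is 348 mm wide (x) by 724 mm tall (z), surrounded by a border 43 mm wide on all four sides. The frame is 18 mm deep and is made of two full-height vertical stiles with two horizontal rails fitted between them.


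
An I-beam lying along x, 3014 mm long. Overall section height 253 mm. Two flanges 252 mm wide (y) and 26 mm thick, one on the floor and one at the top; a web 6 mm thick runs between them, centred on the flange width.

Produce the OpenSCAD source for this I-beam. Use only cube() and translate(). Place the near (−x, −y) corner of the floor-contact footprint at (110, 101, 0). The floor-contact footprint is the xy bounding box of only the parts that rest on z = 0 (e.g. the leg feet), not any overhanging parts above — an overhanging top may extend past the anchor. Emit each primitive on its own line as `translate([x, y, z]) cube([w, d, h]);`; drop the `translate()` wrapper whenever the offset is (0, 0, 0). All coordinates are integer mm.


translate([110, 101, 0]) cube([3014, 252, 26]);
translate([110, 224, 26]) cube([3014, 6, 201]);
translate([110, 101, 227]) cube([3014, 252, 26]);


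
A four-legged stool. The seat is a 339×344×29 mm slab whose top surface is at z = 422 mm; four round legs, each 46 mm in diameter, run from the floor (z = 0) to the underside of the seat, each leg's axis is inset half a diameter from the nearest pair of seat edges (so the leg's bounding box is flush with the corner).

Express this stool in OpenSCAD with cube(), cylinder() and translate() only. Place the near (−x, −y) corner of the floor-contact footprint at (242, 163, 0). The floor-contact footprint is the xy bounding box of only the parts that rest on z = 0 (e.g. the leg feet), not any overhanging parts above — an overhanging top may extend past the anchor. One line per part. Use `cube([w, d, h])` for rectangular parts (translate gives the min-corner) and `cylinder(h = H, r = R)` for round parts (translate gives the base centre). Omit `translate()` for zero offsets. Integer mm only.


// leg_h = 422 - 29 = 393
translate([242, 163, 393]) cube([339, 344, 29]);
translate([265, 186, 0]) cylinder(h = 393, r = 23);
translate([558, 186, 0]) cylinder(h = 393, r = 23);
translate([265, 484, 0]) cylinder(h = 393, r = 23);
translate([558, 484, 0]) cylinder(h = 393, r = 23);


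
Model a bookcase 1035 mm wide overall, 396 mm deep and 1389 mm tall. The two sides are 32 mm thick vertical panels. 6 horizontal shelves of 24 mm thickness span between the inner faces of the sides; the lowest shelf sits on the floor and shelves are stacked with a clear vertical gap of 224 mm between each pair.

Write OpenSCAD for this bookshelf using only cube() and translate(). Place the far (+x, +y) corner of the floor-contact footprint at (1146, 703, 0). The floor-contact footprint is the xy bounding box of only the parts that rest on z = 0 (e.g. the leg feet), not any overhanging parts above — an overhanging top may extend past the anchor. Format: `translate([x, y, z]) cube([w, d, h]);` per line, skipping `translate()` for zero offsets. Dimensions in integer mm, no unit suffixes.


translate([111, 307, 0]) cube([32, 396, 1389]);
translate([1114, 307, 0]) cube([32, 396, 1389]);
translate([143, 307, 0]) cube([971, 396, 24]);
translate([143, 307, 248]) cube([971, 396, 24]);
translate([143, 307, 496]) cube([971, 396, 24]);
translate([143, 307, 744]) cube([971, 396, 24]);
translate([143, 307, 992]) cube([971, 396, 24]);
translate([143, 307, 1240]) cube([971, 396, 24]);


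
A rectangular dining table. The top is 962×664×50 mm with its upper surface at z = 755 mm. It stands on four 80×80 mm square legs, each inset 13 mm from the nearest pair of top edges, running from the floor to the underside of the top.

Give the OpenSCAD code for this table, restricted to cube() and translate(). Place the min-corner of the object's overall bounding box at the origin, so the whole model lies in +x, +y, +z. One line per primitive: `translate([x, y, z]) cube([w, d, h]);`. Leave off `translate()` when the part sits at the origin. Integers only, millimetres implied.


translate([0, 0, 705]) cube([962, 664, 50]);
translate([13, 13, 0]) cube([80, 80, 705]);
translate([869, 13, 0]) cube([80, 80, 705]);
translate([13, 571, 0]) cube([80, 80, 705]);
translate([869, 571, 0]) cube([80, 80, 705]);


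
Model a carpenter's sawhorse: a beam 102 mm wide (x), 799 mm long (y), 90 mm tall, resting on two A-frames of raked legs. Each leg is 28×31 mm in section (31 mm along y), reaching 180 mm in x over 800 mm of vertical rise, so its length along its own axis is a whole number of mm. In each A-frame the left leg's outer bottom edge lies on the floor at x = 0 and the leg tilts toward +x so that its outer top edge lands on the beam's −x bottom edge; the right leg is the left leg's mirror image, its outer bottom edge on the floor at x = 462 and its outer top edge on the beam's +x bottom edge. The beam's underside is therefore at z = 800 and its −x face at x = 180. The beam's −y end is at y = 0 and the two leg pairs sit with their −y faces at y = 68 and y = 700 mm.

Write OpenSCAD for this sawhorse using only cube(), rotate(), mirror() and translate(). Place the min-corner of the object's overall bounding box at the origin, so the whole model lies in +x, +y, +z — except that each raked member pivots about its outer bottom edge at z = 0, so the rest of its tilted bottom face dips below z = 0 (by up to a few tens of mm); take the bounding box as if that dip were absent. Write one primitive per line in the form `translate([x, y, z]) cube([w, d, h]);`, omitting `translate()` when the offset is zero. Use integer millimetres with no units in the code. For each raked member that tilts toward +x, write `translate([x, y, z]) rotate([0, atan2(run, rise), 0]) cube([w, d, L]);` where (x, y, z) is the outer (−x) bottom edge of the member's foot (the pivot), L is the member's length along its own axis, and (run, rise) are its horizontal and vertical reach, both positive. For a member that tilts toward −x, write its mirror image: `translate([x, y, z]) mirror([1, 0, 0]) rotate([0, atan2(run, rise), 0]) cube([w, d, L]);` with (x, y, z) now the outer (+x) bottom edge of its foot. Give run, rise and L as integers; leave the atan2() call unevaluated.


translate([180, 0, 800]) cube([102, 799, 90]);
translate([0, 68, 0]) rotate([0, atan2(180, 800), 0]) cube([28, 31, 820]);
translate([462, 68, 0]) mirror([1, 0, 0]) rotate([0, atan2(180, 800), 0]) cube([28, 31, 820]);
translate([0, 700, 0]) rotate([0, atan2(180, 800), 0]) cube([28, 31, 820]);
translate([462, 700, 0]) mirror([1, 0, 0]) rotate([0, atan2(180, 800), 0]) cube([28, 31, 820]);


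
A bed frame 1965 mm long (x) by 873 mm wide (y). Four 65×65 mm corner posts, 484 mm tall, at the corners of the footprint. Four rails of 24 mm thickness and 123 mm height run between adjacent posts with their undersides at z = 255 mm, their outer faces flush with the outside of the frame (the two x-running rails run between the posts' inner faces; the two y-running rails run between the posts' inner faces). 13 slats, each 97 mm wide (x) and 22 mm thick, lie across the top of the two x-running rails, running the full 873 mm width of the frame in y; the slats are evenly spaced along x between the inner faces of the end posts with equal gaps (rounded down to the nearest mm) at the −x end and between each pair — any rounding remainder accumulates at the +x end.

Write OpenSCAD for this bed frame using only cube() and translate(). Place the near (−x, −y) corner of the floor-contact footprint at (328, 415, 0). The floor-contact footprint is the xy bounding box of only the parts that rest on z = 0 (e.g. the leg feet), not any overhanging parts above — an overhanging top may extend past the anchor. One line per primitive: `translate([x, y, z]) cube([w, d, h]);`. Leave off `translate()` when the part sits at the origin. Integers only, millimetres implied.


// slat z = rail_z + rail_h = 255 + 123 = 378
// slat gap = ⌊(1835 − 13·97) / 14⌋ = 41
translate([328, 415, 0]) cube([65, 65, 484]);
translate([328, 1223, 0]) cube([65, 65, 484]);
translate([2228, 415, 0]) cube([65, 65, 484]);
translate([2228, 1223, 0]) cube([65, 65, 484]);
translate([393, 415, 255]) cube([1835, 24, 123]);
translate([393, 1264, 255]) cube([1835, 24, 123]);
translate([328, 480, 255]) cube([24, 743, 123]);
translate([2269, 480, 255]) cube([24, 743, 123]);
translate([434, 415, 378]) cube([97, 873, 22]);
translate([572, 415, 378]) cube([97, 873, 22]);
translate([710, 415, 378]) cube([97, 873, 22]);
translate([848, 415, 378]) cube([97, 873, 22]);
translate([986, 415, 378]) cube([97, 873, 22]);
translate([1124, 415, 378]) cube([97, 873, 22]);
translate([1262, 415, 378]) cube([97, 873, 22]);
translate([1400, 415, 378]) cube([97, 873, 22]);
translate([1538, 415, 378]) cube([97, 873, 22]);
translate([1676, 415, 378]) cube([97, 873, 22]);
translate([1814, 415, 378]) cube([97, 873, 22]);
translate([1952, 415, 378]) cube([97, 873, 22]);
translate([2090, 415, 378]) cube([97, 873, 22]);


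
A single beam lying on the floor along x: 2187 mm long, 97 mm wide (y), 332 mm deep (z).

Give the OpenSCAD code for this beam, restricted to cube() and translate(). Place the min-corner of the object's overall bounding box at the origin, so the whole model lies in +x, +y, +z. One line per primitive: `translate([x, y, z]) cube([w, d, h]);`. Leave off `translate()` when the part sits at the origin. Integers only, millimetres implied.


cube([2187, 97, 332]);


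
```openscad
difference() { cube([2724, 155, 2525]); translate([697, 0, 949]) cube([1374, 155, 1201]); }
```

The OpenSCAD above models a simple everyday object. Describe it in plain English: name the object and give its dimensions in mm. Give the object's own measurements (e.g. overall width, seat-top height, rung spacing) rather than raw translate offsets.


A wall 2724 mm long (x), 155 mm thick (y), 2525 mm tall, with a rectangular window opening cut through it. The opening is 1374 mm wide and 1201 mm tall; its sill is at z = 949 mm and its near (−x) edge is 697 mm from the wall's −x end. The opening passes through the full wall thickness.


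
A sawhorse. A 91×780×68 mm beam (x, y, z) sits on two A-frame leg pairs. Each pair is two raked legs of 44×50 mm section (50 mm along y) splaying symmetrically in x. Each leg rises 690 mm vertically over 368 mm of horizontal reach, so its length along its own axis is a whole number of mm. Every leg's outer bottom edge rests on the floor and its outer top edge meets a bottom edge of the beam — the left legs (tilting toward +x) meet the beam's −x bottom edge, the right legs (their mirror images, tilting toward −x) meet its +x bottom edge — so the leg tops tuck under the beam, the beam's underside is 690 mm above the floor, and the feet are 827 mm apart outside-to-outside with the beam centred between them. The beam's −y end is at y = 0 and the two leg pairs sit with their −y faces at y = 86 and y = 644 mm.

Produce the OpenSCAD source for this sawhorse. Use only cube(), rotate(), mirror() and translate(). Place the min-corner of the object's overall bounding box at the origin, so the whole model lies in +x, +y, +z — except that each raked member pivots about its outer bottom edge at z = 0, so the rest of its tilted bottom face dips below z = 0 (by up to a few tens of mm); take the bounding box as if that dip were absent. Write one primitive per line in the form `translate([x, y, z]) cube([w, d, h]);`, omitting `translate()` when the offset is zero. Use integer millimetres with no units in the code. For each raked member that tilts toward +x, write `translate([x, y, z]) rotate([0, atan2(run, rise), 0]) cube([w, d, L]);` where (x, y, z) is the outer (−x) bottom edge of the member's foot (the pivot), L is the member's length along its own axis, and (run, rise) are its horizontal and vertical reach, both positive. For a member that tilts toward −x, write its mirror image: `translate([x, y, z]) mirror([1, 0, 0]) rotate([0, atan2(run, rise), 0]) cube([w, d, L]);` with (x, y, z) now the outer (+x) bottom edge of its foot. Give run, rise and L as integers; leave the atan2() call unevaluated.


translate([368, 0, 690]) cube([91, 780, 68]);
translate([0, 86, 0]) rotate([0, atan2(368, 690), 0]) cube([44, 50, 782]);
translate([827, 86, 0]) mirror([1, 0, 0]) rotate([0, atan2(368, 690), 0]) cube([44, 50, 782]);
translate([0, 644, 0]) rotate([0, atan2(368, 690), 0]) cube([44, 50, 782]);
translate([827, 644, 0]) mirror([1, 0, 0]) rotate([0, atan2(368, 690), 0]) cube([44, 50, 782]);
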